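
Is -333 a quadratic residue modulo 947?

(-333/947)
  = (614/947)    [-333 ≡ 614 mod 947]
  = -(307/947)    [947 ≡ 3 mod 8 ⇒ (2/947) = -1]
  = (947/307)    [QR: both ≡ 3 mod 4, sign flips]
  = (26/307)    [947 ≡ 26 mod 307]
  = -(13/307)    [307 ≡ 3 mod 8 ⇒ (2/307) = -1]
  = -(307/13)    [QR: 13 ≡ 1 mod 4, sign kept]
  = -(8/13)    [307 ≡ 8 mod 13]
  = (1/13)    [13 ≡ 5 mod 8 ⇒ (2/13)^3 = -1]
  = 1    [(1/13) = 1]
The Legendre symbol is 1, so x^2 ≡ -333 (mod 947) has solution.

yes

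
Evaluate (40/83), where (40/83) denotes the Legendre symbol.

1

Factor out 2: 40 = 2^3·5. Since 83 ≡ 3 (mod 8), (2/83) = -1, and (2/83)^3 = -1. Now have -(5/83).
5 ≡ 1 (mod 4), so quadratic reciprocity gives (5/83) = (83/5). Reduce: 83 ≡ 3 (mod 5). Now have -(3/5).
5 ≡ 1 (mod 4), so quadratic reciprocity gives (3/5) = (5/3). Reduce: 5 ≡ 2 (mod 3). Now have -(2/3).
Factor out 2: 2 = 2. Since 3 ≡ 3 (mod 8), (2/3) = -1. Now have (1/3).
(1/3) = 1. Collecting the sign factors: 1.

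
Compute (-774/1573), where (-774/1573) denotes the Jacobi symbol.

Reduce the numerator: -774 ≡ 799 (mod 1573), so (-774/1573) = (799/1573).
1573 ≡ 1 (mod 4), so quadratic reciprocity gives (799/1573) = (1573/799). Reduce: 1573 ≡ 774 (mod 799). Now have (774/799).
Factor out 2: 774 = 2·387. Since 799 ≡ 7 (mod 8), (2/799) = +1. Now have (387/799).
Both 387 ≡ 3 and 799 ≡ 3 (mod 4), so reciprocity gives (387/799) = -(799/387). Reduce: 799 ≡ 25 (mod 387). Now have -(25/387).
25 ≡ 1 (mod 4), so quadratic reciprocity gives (25/387) = (387/25). Reduce: 387 ≡ 12 (mod 25). Now have -(12/25).
Factor out 2: 12 = 2^2·3. Since 25 ≡ 1 (mod 8), (2/25) = +1, and (2/25)^2 = +1. Now have -(3/25).
25 ≡ 1 (mod 4), so quadratic reciprocity gives (3/25) = (25/3). Reduce: 25 ≡ 1 (mod 3). Now have -(1/3).
(1/3) = 1. Collecting the sign factors: -1.

-1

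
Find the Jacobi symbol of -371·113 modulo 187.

By multiplicativity, (-371·113/187) = (-371/187)·(113/187).
First factor (-371/187):
Pull out -1: (-371/187) = (-1/187)·(371/187). Since 187 ≡ 3 (mod 4), (-1/187) = -1. Now have -(371/187).
Reduce the numerator: 371 ≡ 184 (mod 187), so (371/187) = (184/187).
Factor out 2: 184 = 2^3·23. Since 187 ≡ 3 (mod 8), (2/187) = -1, and (2/187)^3 = -1. Now have (23/187).
Both 23 ≡ 3 and 187 ≡ 3 (mod 4), so reciprocity gives (23/187) = -(187/23). Reduce: 187 ≡ 3 (mod 23). Now have -(3/23).
Both 3 ≡ 3 and 23 ≡ 3 (mod 4), so reciprocity gives (3/23) = -(23/3). Reduce: 23 ≡ 2 (mod 3). Now have (2/3).
Factor out 2: 2 = 2. Since 3 ≡ 3 (mod 8), (2/3) = -1. Now have -(1/3).
(1/3) = 1. Collecting the sign factors: -1.
Second factor (113/187):
113 ≡ 1 (mod 4), so quadratic reciprocity gives (113/187) = (187/113). Reduce: 187 ≡ 74 (mod 113). Now have (74/113).
Factor out 2: 74 = 2·37. Since 113 ≡ 1 (mod 8), (2/113) = +1. Now have (37/113).
37 ≡ 1 (mod 4), so quadratic reciprocity gives (37/113) = (113/37). Reduce: 113 ≡ 2 (mod 37). Now have (2/37).
Factor out 2: 2 = 2. Since 37 ≡ 5 (mod 8), (2/37) = -1. Now have -(1/37).
(1/37) = 1. Collecting the sign factors: -1.
Product: (-1)·(-1) = 1.

1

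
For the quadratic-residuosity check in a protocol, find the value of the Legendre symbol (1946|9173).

(1946|9173)
  = -(973|9173)    [9173 ≡ 5 mod 8 ⇒ (2|9173) = -1]
  = -(9173|973)    [QR: 973 ≡ 1 mod 4, sign kept]
  = -(416|973)    [9173 ≡ 416 mod 973]
  = (13|973)    [973 ≡ 5 mod 8 ⇒ (2|973)^5 = -1]
  = (973|13)    [QR: 13 ≡ 1 mod 4, sign kept]
  = (11|13)    [973 ≡ 11 mod 13]
  = (13|11)    [QR: 13 ≡ 1 mod 4, sign kept]
  = (2|11)    [13 ≡ 2 mod 11]
  = -(1|11)    [11 ≡ 3 mod 8 ⇒ (2|11) = -1]
  = -1    [(1|11) = 1]

-1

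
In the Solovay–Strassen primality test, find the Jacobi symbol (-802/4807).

Pull out -1: (-802/4807) = (-1/4807)·(802/4807). Since 4807 ≡ 3 (mod 4), (-1/4807) = -1. Now have -(802/4807).
Factor out 2: 802 = 2·401. Since 4807 ≡ 7 (mod 8), (2/4807) = +1. Now have -(401/4807).
401 ≡ 1 (mod 4), so quadratic reciprocity gives (401/4807) = (4807/401). Reduce: 4807 ≡ 396 (mod 401). Now have -(396/401).
Factor out 2: 396 = 2^2·99. Since 401 ≡ 1 (mod 8), (2/401) = +1, and (2/401)^2 = +1. Now have -(99/401).
401 ≡ 1 (mod 4), so quadratic reciprocity gives (99/401) = (401/99). Reduce: 401 ≡ 5 (mod 99). Now have -(5/99).
5 ≡ 1 (mod 4), so quadratic reciprocity gives (5/99) = (99/5). Reduce: 99 ≡ 4 (mod 5). Now have -(4/5).
Factor out 2: 4 = 2^2. Since 5 ≡ 5 (mod 8), (2/5) = -1, and (2/5)^2 = +1. Now have -(1/5).
(1/5) = 1. Collecting the sign factors: -1.

-1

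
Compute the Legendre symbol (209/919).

-1

(209/919)
  = (919/209)    [QR: 209 ≡ 1 mod 4, sign kept]
  = (83/209)    [919 ≡ 83 mod 209]
  = (209/83)    [QR: 209 ≡ 1 mod 4, sign kept]
  = (43/83)    [209 ≡ 43 mod 83]
  = -(83/43)    [QR: both ≡ 3 mod 4, sign flips]
  = -(40/43)    [83 ≡ 40 mod 43]
  = (5/43)    [43 ≡ 3 mod 8 ⇒ (2/43)^3 = -1]
  = (43/5)    [QR: 5 ≡ 1 mod 4, sign kept]
  = (3/5)    [43 ≡ 3 mod 5]
  = (5/3)    [QR: 5 ≡ 1 mod 4, sign kept]
  = (2/3)    [5 ≡ 2 mod 3]
  = -(1/3)    [3 ≡ 3 mod 8 ⇒ (2/3) = -1]
  = -1    [(1/3) = 1]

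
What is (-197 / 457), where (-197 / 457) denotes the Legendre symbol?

Pull out -1: (-197 / 457) = (-1 / 457)·(197 / 457). Since 457 ≡ 1 (mod 4), (-1 / 457) = +1. Now have (197 / 457).
197 ≡ 1 (mod 4), so quadratic reciprocity gives (197 / 457) = (457 / 197). Reduce: 457 ≡ 63 (mod 197). Now have (63 / 197).
197 ≡ 1 (mod 4), so quadratic reciprocity gives (63 / 197) = (197 / 63). Reduce: 197 ≡ 8 (mod 63). Now have (8 / 63).
Factor out 2: 8 = 2^3. Since 63 ≡ 7 (mod 8), (2 / 63) = +1, and (2 / 63)^3 = +1. Now have (1 / 63).
(1 / 63) = 1. Collecting the sign factors: 1.

1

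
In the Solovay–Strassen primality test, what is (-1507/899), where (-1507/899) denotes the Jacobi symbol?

-1

(-1507/899)
  = (291/899)    [-1507 ≡ 291 mod 899]
  = -(899/291)    [QR: both ≡ 3 mod 4, sign flips]
  = -(26/291)    [899 ≡ 26 mod 291]
  = (13/291)    [291 ≡ 3 mod 8 ⇒ (2/291) = -1]
  = (291/13)    [QR: 13 ≡ 1 mod 4, sign kept]
  = (5/13)    [291 ≡ 5 mod 13]
  = (13/5)    [QR: 5 ≡ 1 mod 4, sign kept]
  = (3/5)    [13 ≡ 3 mod 5]
  = (5/3)    [QR: 5 ≡ 1 mod 4, sign kept]
  = (2/3)    [5 ≡ 2 mod 3]
  = -(1/3)    [3 ≡ 3 mod 8 ⇒ (2/3) = -1]
  = -1    [(1/3) = 1]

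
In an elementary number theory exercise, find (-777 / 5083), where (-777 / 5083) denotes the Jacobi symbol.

1

(-777 / 5083)
  = (4306 / 5083)    [-777 ≡ 4306 mod 5083]
  = -(2153 / 5083)    [5083 ≡ 3 mod 8 ⇒ (2 / 5083) = -1]
  = -(5083 / 2153)    [QR: 2153 ≡ 1 mod 4, sign kept]
  = -(777 / 2153)    [5083 ≡ 777 mod 2153]
  = -(2153 / 777)    [QR: 777 ≡ 1 mod 4, sign kept]
  = -(599 / 777)    [2153 ≡ 599 mod 777]
  = -(777 / 599)    [QR: 777 ≡ 1 mod 4, sign kept]
  = -(178 / 599)    [777 ≡ 178 mod 599]
  = -(89 / 599)    [599 ≡ 7 mod 8 ⇒ (2 / 599) = +1]
  = -(599 / 89)    [QR: 89 ≡ 1 mod 4, sign kept]
  = -(65 / 89)    [599 ≡ 65 mod 89]
  = -(89 / 65)    [QR: 65 ≡ 1 mod 4, sign kept]
  = -(24 / 65)    [89 ≡ 24 mod 65]
  = -(3 / 65)    [65 ≡ 1 mod 8 ⇒ (2 / 65)^3 = +1]
  = -(65 / 3)    [QR: 65 ≡ 1 mod 4, sign kept]
  = -(2 / 3)    [65 ≡ 2 mod 3]
  = (1 / 3)    [3 ≡ 3 mod 8 ⇒ (2 / 3) = -1]
  = 1    [(1 / 3) = 1]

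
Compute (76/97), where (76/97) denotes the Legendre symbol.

-1

(76/97)
  = (19/97)    [97 ≡ 1 mod 8 ⇒ (2/97)^2 = +1]
  = (97/19)    [QR: 97 ≡ 1 mod 4, sign kept]
  = (2/19)    [97 ≡ 2 mod 19]
  = -(1/19)    [19 ≡ 3 mod 8 ⇒ (2/19) = -1]
  = -1    [(1/19) = 1]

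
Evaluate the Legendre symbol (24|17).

(24|17)
  = (7|17)    [24 ≡ 7 mod 17]
  = (17|7)    [QR: 17 ≡ 1 mod 4, sign kept]
  = (3|7)    [17 ≡ 3 mod 7]
  = -(7|3)    [QR: both ≡ 3 mod 4, sign flips]
  = -(1|3)    [7 ≡ 1 mod 3]
  = -1    [(1|3) = 1]

-1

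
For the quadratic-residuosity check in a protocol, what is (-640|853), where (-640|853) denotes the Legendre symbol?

(-640|853)
  = (213|853)    [-640 ≡ 213 mod 853]
  = (853|213)    [QR: 213 ≡ 1 mod 4, sign kept]
  = (1|213)    [853 ≡ 1 mod 213]
  = 1    [(1|213) = 1]

1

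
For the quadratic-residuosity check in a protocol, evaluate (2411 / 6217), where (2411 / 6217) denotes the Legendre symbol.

6217 ≡ 1 (mod 4), so quadratic reciprocity gives (2411 / 6217) = (6217 / 2411). Reduce: 6217 ≡ 1395 (mod 2411). Now have (1395 / 2411).
Both 1395 ≡ 3 and 2411 ≡ 3 (mod 4), so reciprocity gives (1395 / 2411) = -(2411 / 1395). Reduce: 2411 ≡ 1016 (mod 1395). Now have -(1016 / 1395).
Factor out 2: 1016 = 2^3·127. Since 1395 ≡ 3 (mod 8), (2 / 1395) = -1, and (2 / 1395)^3 = -1. Now have (127 / 1395).
Both 127 ≡ 3 and 1395 ≡ 3 (mod 4), so reciprocity gives (127 / 1395) = -(1395 / 127). Reduce: 1395 ≡ 125 (mod 127). Now have -(125 / 127).
125 ≡ 1 (mod 4), so quadratic reciprocity gives (125 / 127) = (127 / 125). Reduce: 127 ≡ 2 (mod 125). Now have -(2 / 125).
Factor out 2: 2 = 2. Since 125 ≡ 5 (mod 8), (2 / 125) = -1. Now have (1 / 125).
(1 / 125) = 1. Collecting the sign factors: 1.

1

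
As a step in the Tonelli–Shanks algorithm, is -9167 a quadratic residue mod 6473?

yes

Reduce the numerator: -9167 ≡ 3779 (mod 6473), so (-9167/6473) = (3779/6473).
6473 ≡ 1 (mod 4), so quadratic reciprocity gives (3779/6473) = (6473/3779). Reduce: 6473 ≡ 2694 (mod 3779). Now have (2694/3779).
Factor out 2: 2694 = 2·1347. Since 3779 ≡ 3 (mod 8), (2/3779) = -1. Now have -(1347/3779).
Both 1347 ≡ 3 and 3779 ≡ 3 (mod 4), so reciprocity gives (1347/3779) = -(3779/1347). Reduce: 3779 ≡ 1085 (mod 1347). Now have (1085/1347).
1085 ≡ 1 (mod 4), so quadratic reciprocity gives (1085/1347) = (1347/1085). Reduce: 1347 ≡ 262 (mod 1085). Now have (262/1085).
Factor out 2: 262 = 2·131. Since 1085 ≡ 5 (mod 8), (2/1085) = -1. Now have -(131/1085).
1085 ≡ 1 (mod 4), so quadratic reciprocity gives (131/1085) = (1085/131). Reduce: 1085 ≡ 37 (mod 131). Now have -(37/131).
37 ≡ 1 (mod 4), so quadratic reciprocity gives (37/131) = (131/37). Reduce: 131 ≡ 20 (mod 37). Now have -(20/37).
Factor out 2: 20 = 2^2·5. Since 37 ≡ 5 (mod 8), (2/37) = -1, and (2/37)^2 = +1. Now have -(5/37).
5 ≡ 1 (mod 4), so quadratic reciprocity gives (5/37) = (37/5). Reduce: 37 ≡ 2 (mod 5). Now have -(2/5).
Factor out 2: 2 = 2. Since 5 ≡ 5 (mod 8), (2/5) = -1. Now have (1/5).
(1/5) = 1. Collecting the sign factors: 1.
(-9167/6473) = 1, and 6473 is prime, so -9167 is a quadratic residue mod 6473.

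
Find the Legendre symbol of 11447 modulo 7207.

Reduce the numerator: 11447 ≡ 4240 (mod 7207), so (11447|7207) = (4240|7207).
Factor out 2: 4240 = 2^4·265. Since 7207 ≡ 7 (mod 8), (2|7207) = +1, and (2|7207)^4 = +1. Now have (265|7207).
265 ≡ 1 (mod 4), so quadratic reciprocity gives (265|7207) = (7207|265). Reduce: 7207 ≡ 52 (mod 265). Now have (52|265).
Factor out 2: 52 = 2^2·13. Since 265 ≡ 1 (mod 8), (2|265) = +1, and (2|265)^2 = +1. Now have (13|265).
13 ≡ 1 (mod 4), so quadratic reciprocity gives (13|265) = (265|13). Reduce: 265 ≡ 5 (mod 13). Now have (5|13).
5 ≡ 1 (mod 4), so quadratic reciprocity gives (5|13) = (13|5). Reduce: 13 ≡ 3 (mod 5). Now have (3|5).
5 ≡ 1 (mod 4), so quadratic reciprocity gives (3|5) = (5|3). Reduce: 5 ≡ 2 (mod 3). Now have (2|3).
Factor out 2: 2 = 2. Since 3 ≡ 3 (mod 8), (2|3) = -1. Now have -(1|3).
(1|3) = 1. Collecting the sign factors: -1.

-1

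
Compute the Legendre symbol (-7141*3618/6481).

-1

By multiplicativity, (-7141·3618/6481) = (-7141/6481)·(3618/6481).
First factor (-7141/6481):
Reduce the numerator: -7141 ≡ 5821 (mod 6481), so (-7141/6481) = (5821/6481).
5821 ≡ 1 (mod 4), so quadratic reciprocity gives (5821/6481) = (6481/5821). Reduce: 6481 ≡ 660 (mod 5821). Now have (660/5821).
Factor out 2: 660 = 2^2·165. Since 5821 ≡ 5 (mod 8), (2/5821) = -1, and (2/5821)^2 = +1. Now have (165/5821).
165 ≡ 1 (mod 4), so quadratic reciprocity gives (165/5821) = (5821/165). Reduce: 5821 ≡ 46 (mod 165). Now have (46/165).
Factor out 2: 46 = 2·23. Since 165 ≡ 5 (mod 8), (2/165) = -1. Now have -(23/165).
165 ≡ 1 (mod 4), so quadratic reciprocity gives (23/165) = (165/23). Reduce: 165 ≡ 4 (mod 23). Now have -(4/23).
Factor out 2: 4 = 2^2. Since 23 ≡ 7 (mod 8), (2/23) = +1, and (2/23)^2 = +1. Now have -(1/23).
(1/23) = 1. Collecting the sign factors: -1.
Second factor (3618/6481):
Factor out 2: 3618 = 2·1809. Since 6481 ≡ 1 (mod 8), (2/6481) = +1. Now have (1809/6481).
1809 ≡ 1 (mod 4), so quadratic reciprocity gives (1809/6481) = (6481/1809). Reduce: 6481 ≡ 1054 (mod 1809). Now have (1054/1809).
Factor out 2: 1054 = 2·527. Since 1809 ≡ 1 (mod 8), (2/1809) = +1. Now have (527/1809).
1809 ≡ 1 (mod 4), so quadratic reciprocity gives (527/1809) = (1809/527). Reduce: 1809 ≡ 228 (mod 527). Now have (228/527).
Factor out 2: 228 = 2^2·57. Since 527 ≡ 7 (mod 8), (2/527) = +1, and (2/527)^2 = +1. Now have (57/527).
57 ≡ 1 (mod 4), so quadratic reciprocity gives (57/527) = (527/57). Reduce: 527 ≡ 14 (mod 57). Now have (14/57).
Factor out 2: 14 = 2·7. Since 57 ≡ 1 (mod 8), (2/57) = +1. Now have (7/57).
57 ≡ 1 (mod 4), so quadratic reciprocity gives (7/57) = (57/7). Reduce: 57 ≡ 1 (mod 7). Now have (1/7).
(1/7) = 1. Collecting the sign factors: 1.
Product: (-1)·(1) = -1.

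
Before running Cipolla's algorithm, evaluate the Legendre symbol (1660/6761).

1

(1660/6761)
  = (415/6761)    [6761 ≡ 1 mod 8 ⇒ (2/6761)^2 = +1]
  = (6761/415)    [QR: 6761 ≡ 1 mod 4, sign kept]
  = (121/415)    [6761 ≡ 121 mod 415]
  = (415/121)    [QR: 121 ≡ 1 mod 4, sign kept]
  = (52/121)    [415 ≡ 52 mod 121]
  = (13/121)    [121 ≡ 1 mod 8 ⇒ (2/121)^2 = +1]
  = (121/13)    [QR: 13 ≡ 1 mod 4, sign kept]
  = (4/13)    [121 ≡ 4 mod 13]
  = (1/13)    [13 ≡ 5 mod 8 ⇒ (2/13)^2 = +1]
  = 1    [(1/13) = 1]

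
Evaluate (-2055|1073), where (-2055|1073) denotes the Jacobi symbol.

Pull out -1: (-2055|1073) = (-1|1073)·(2055|1073). Since 1073 ≡ 1 (mod 4), (-1|1073) = +1. Now have (2055|1073).
Reduce the numerator: 2055 ≡ 982 (mod 1073), so (2055|1073) = (982|1073).
Factor out 2: 982 = 2·491. Since 1073 ≡ 1 (mod 8), (2|1073) = +1. Now have (491|1073).
1073 ≡ 1 (mod 4), so quadratic reciprocity gives (491|1073) = (1073|491). Reduce: 1073 ≡ 91 (mod 491). Now have (91|491).
Both 91 ≡ 3 and 491 ≡ 3 (mod 4), so reciprocity gives (91|491) = -(491|91). Reduce: 491 ≡ 36 (mod 91). Now have -(36|91).
Factor out 2: 36 = 2^2·9. Since 91 ≡ 3 (mod 8), (2|91) = -1, and (2|91)^2 = +1. Now have -(9|91).
9 ≡ 1 (mod 4), so quadratic reciprocity gives (9|91) = (91|9). Reduce: 91 ≡ 1 (mod 9). Now have -(1|9).
(1|9) = 1. Collecting the sign factors: -1.

-1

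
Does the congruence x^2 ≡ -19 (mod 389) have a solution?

yes

Pull out -1: (-19/389) = (-1/389)·(19/389). Since 389 ≡ 1 (mod 4), (-1/389) = +1. Now have (19/389).
389 ≡ 1 (mod 4), so quadratic reciprocity gives (19/389) = (389/19). Reduce: 389 ≡ 9 (mod 19). Now have (9/19).
9 ≡ 1 (mod 4), so quadratic reciprocity gives (9/19) = (19/9). Reduce: 19 ≡ 1 (mod 9). Now have (1/9).
(1/9) = 1. Collecting the sign factors: 1.
(-19/389) = 1, and 389 is prime, so -19 is a quadratic residue mod 389.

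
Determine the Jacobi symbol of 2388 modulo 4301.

-1

Factor out 2: 2388 = 2^2·597. Since 4301 ≡ 5 (mod 8), (2|4301) = -1, and (2|4301)^2 = +1. Now have (597|4301).
597 ≡ 1 (mod 4), so quadratic reciprocity gives (597|4301) = (4301|597). Reduce: 4301 ≡ 122 (mod 597). Now have (122|597).
Factor out 2: 122 = 2·61. Since 597 ≡ 5 (mod 8), (2|597) = -1. Now have -(61|597).
61 ≡ 1 (mod 4), so quadratic reciprocity gives (61|597) = (597|61). Reduce: 597 ≡ 48 (mod 61). Now have -(48|61).
Factor out 2: 48 = 2^4·3. Since 61 ≡ 5 (mod 8), (2|61) = -1, and (2|61)^4 = +1. Now have -(3|61).
61 ≡ 1 (mod 4), so quadratic reciprocity gives (3|61) = (61|3). Reduce: 61 ≡ 1 (mod 3). Now have -(1|3).
(1|3) = 1. Collecting the sign factors: -1.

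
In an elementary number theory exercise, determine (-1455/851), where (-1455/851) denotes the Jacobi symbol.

Reduce the numerator: -1455 ≡ 247 (mod 851), so (-1455/851) = (247/851).
Both 247 ≡ 3 and 851 ≡ 3 (mod 4), so reciprocity gives (247/851) = -(851/247). Reduce: 851 ≡ 110 (mod 247). Now have -(110/247).
Factor out 2: 110 = 2·55. Since 247 ≡ 7 (mod 8), (2/247) = +1. Now have -(55/247).
Both 55 ≡ 3 and 247 ≡ 3 (mod 4), so reciprocity gives (55/247) = -(247/55). Reduce: 247 ≡ 27 (mod 55). Now have (27/55).
Both 27 ≡ 3 and 55 ≡ 3 (mod 4), so reciprocity gives (27/55) = -(55/27). Reduce: 55 ≡ 1 (mod 27). Now have -(1/27).
(1/27) = 1. Collecting the sign factors: -1.

-1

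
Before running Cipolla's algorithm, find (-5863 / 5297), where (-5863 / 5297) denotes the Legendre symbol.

1

Reduce the numerator: -5863 ≡ 4731 (mod 5297), so (-5863 / 5297) = (4731 / 5297).
5297 ≡ 1 (mod 4), so quadratic reciprocity gives (4731 / 5297) = (5297 / 4731). Reduce: 5297 ≡ 566 (mod 4731). Now have (566 / 4731).
Factor out 2: 566 = 2·283. Since 4731 ≡ 3 (mod 8), (2 / 4731) = -1. Now have -(283 / 4731).
Both 283 ≡ 3 and 4731 ≡ 3 (mod 4), so reciprocity gives (283 / 4731) = -(4731 / 283). Reduce: 4731 ≡ 203 (mod 283). Now have (203 / 283).
Both 203 ≡ 3 and 283 ≡ 3 (mod 4), so reciprocity gives (203 / 283) = -(283 / 203). Reduce: 283 ≡ 80 (mod 203). Now have -(80 / 203).
Factor out 2: 80 = 2^4·5. Since 203 ≡ 3 (mod 8), (2 / 203) = -1, and (2 / 203)^4 = +1. Now have -(5 / 203).
5 ≡ 1 (mod 4), so quadratic reciprocity gives (5 / 203) = (203 / 5). Reduce: 203 ≡ 3 (mod 5). Now have -(3 / 5).
5 ≡ 1 (mod 4), so quadratic reciprocity gives (3 / 5) = (5 / 3). Reduce: 5 ≡ 2 (mod 3). Now have -(2 / 3).
Factor out 2: 2 = 2. Since 3 ≡ 3 (mod 8), (2 / 3) = -1. Now have (1 / 3).
(1 / 3) = 1. Collecting the sign factors: 1.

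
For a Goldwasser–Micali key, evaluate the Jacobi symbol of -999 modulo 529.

Pull out -1: (-999/529) = (-1/529)·(999/529). Since 529 ≡ 1 (mod 4), (-1/529) = +1. Now have (999/529).
Reduce the numerator: 999 ≡ 470 (mod 529), so (999/529) = (470/529).
Factor out 2: 470 = 2·235. Since 529 ≡ 1 (mod 8), (2/529) = +1. Now have (235/529).
529 ≡ 1 (mod 4), so quadratic reciprocity gives (235/529) = (529/235). Reduce: 529 ≡ 59 (mod 235). Now have (59/235).
Both 59 ≡ 3 and 235 ≡ 3 (mod 4), so reciprocity gives (59/235) = -(235/59). Reduce: 235 ≡ 58 (mod 59). Now have -(58/59).
Factor out 2: 58 = 2·29. Since 59 ≡ 3 (mod 8), (2/59) = -1. Now have (29/59).
29 ≡ 1 (mod 4), so quadratic reciprocity gives (29/59) = (59/29). Reduce: 59 ≡ 1 (mod 29). Now have (1/29).
(1/29) = 1. Collecting the sign factors: 1.

1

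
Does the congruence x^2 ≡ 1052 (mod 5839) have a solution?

Factor out 2: 1052 = 2^2·263. Since 5839 ≡ 7 (mod 8), (2/5839) = +1, and (2/5839)^2 = +1. Now have (263/5839).
Both 263 ≡ 3 and 5839 ≡ 3 (mod 4), so reciprocity gives (263/5839) = -(5839/263). Reduce: 5839 ≡ 53 (mod 263). Now have -(53/263).
53 ≡ 1 (mod 4), so quadratic reciprocity gives (53/263) = (263/53). Reduce: 263 ≡ 51 (mod 53). Now have -(51/53).
53 ≡ 1 (mod 4), so quadratic reciprocity gives (51/53) = (53/51). Reduce: 53 ≡ 2 (mod 51). Now have -(2/51).
Factor out 2: 2 = 2. Since 51 ≡ 3 (mod 8), (2/51) = -1. Now have (1/51).
(1/51) = 1. Collecting the sign factors: 1.
The Legendre symbol is 1, so x^2 ≡ 1052 (mod 5839) has solution.

yes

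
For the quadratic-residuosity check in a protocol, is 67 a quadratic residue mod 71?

(67/71)
  = -(71/67)    [QR: both ≡ 3 mod 4, sign flips]
  = -(4/67)    [71 ≡ 4 mod 67]
  = -(1/67)    [67 ≡ 3 mod 8 ⇒ (2/67)^2 = +1]
  = -1    [(1/67) = 1]
(67/71) = -1, and 71 is prime, so 67 is not a quadratic residue mod 71.

no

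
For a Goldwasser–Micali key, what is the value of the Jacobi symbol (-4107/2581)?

(-4107/2581)
  = (1055/2581)    [-4107 ≡ 1055 mod 2581]
  = (2581/1055)    [QR: 2581 ≡ 1 mod 4, sign kept]
  = (471/1055)    [2581 ≡ 471 mod 1055]
  = -(1055/471)    [QR: both ≡ 3 mod 4, sign flips]
  = -(113/471)    [1055 ≡ 113 mod 471]
  = -(471/113)    [QR: 113 ≡ 1 mod 4, sign kept]
  = -(19/113)    [471 ≡ 19 mod 113]
  = -(113/19)    [QR: 113 ≡ 1 mod 4, sign kept]
  = -(18/19)    [113 ≡ 18 mod 19]
  = (9/19)    [19 ≡ 3 mod 8 ⇒ (2/19) = -1]
  = (19/9)    [QR: 9 ≡ 1 mod 4, sign kept]
  = (1/9)    [19 ≡ 1 mod 9]
  = 1    [(1/9) = 1]

1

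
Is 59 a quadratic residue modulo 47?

yes

Reduce the numerator: 59 ≡ 12 (mod 47), so (59/47) = (12/47).
Factor out 2: 12 = 2^2·3. Since 47 ≡ 7 (mod 8), (2/47) = +1, and (2/47)^2 = +1. Now have (3/47).
Both 3 ≡ 3 and 47 ≡ 3 (mod 4), so reciprocity gives (3/47) = -(47/3). Reduce: 47 ≡ 2 (mod 3). Now have -(2/3).
Factor out 2: 2 = 2. Since 3 ≡ 3 (mod 8), (2/3) = -1. Now have (1/3).
(1/3) = 1. Collecting the sign factors: 1.
The Legendre symbol is 1, so x^2 ≡ 59 (mod 47) has solution.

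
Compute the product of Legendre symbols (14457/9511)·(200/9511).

1

By multiplicativity, (14457·200/9511) = (14457/9511)·(200/9511).
First factor (14457/9511):
(14457/9511)
  = (4946/9511)    [14457 ≡ 4946 mod 9511]
  = (2473/9511)    [9511 ≡ 7 mod 8 ⇒ (2/9511) = +1]
  = (9511/2473)    [QR: 2473 ≡ 1 mod 4, sign kept]
  = (2092/2473)    [9511 ≡ 2092 mod 2473]
  = (523/2473)    [2473 ≡ 1 mod 8 ⇒ (2/2473)^2 = +1]
  = (2473/523)    [QR: 2473 ≡ 1 mod 4, sign kept]
  = (381/523)    [2473 ≡ 381 mod 523]
  = (523/381)    [QR: 381 ≡ 1 mod 4, sign kept]
  = (142/381)    [523 ≡ 142 mod 381]
  = -(71/381)    [381 ≡ 5 mod 8 ⇒ (2/381) = -1]
  = -(381/71)    [QR: 381 ≡ 1 mod 4, sign kept]
  = -(26/71)    [381 ≡ 26 mod 71]
  = -(13/71)    [71 ≡ 7 mod 8 ⇒ (2/71) = +1]
  = -(71/13)    [QR: 13 ≡ 1 mod 4, sign kept]
  = -(6/13)    [71 ≡ 6 mod 13]
  = (3/13)    [13 ≡ 5 mod 8 ⇒ (2/13) = -1]
  = (13/3)    [QR: 13 ≡ 1 mod 4, sign kept]
  = (1/3)    [13 ≡ 1 mod 3]
  = 1    [(1/3) = 1]
Second factor (200/9511):
(200/9511)
  = (25/9511)    [9511 ≡ 7 mod 8 ⇒ (2/9511)^3 = +1]
  = (9511/25)    [QR: 25 ≡ 1 mod 4, sign kept]
  = (11/25)    [9511 ≡ 11 mod 25]
  = (25/11)    [QR: 25 ≡ 1 mod 4, sign kept]
  = (3/11)    [25 ≡ 3 mod 11]
  = -(11/3)    [QR: both ≡ 3 mod 4, sign flips]
  = -(2/3)    [11 ≡ 2 mod 3]
  = (1/3)    [3 ≡ 3 mod 8 ⇒ (2/3) = -1]
  = 1    [(1/3) = 1]
Product: (1)·(1) = 1.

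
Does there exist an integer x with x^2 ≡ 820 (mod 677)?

(820|677)
  = (143|677)    [820 ≡ 143 mod 677]
  = (677|143)    [QR: 677 ≡ 1 mod 4, sign kept]
  = (105|143)    [677 ≡ 105 mod 143]
  = (143|105)    [QR: 105 ≡ 1 mod 4, sign kept]
  = (38|105)    [143 ≡ 38 mod 105]
  = (19|105)    [105 ≡ 1 mod 8 ⇒ (2|105) = +1]
  = (105|19)    [QR: 105 ≡ 1 mod 4, sign kept]
  = (10|19)    [105 ≡ 10 mod 19]
  = -(5|19)    [19 ≡ 3 mod 8 ⇒ (2|19) = -1]
  = -(19|5)    [QR: 5 ≡ 1 mod 4, sign kept]
  = -(4|5)    [19 ≡ 4 mod 5]
  = -(1|5)    [5 ≡ 5 mod 8 ⇒ (2|5)^2 = +1]
  = -1    [(1|5) = 1]
(820|677) = -1, and 677 is prime, so 820 is not a quadratic residue mod 677.

no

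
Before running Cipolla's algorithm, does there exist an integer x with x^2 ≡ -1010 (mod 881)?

Reduce the numerator: -1010 ≡ 752 (mod 881), so (-1010/881) = (752/881).
Factor out 2: 752 = 2^4·47. Since 881 ≡ 1 (mod 8), (2/881) = +1, and (2/881)^4 = +1. Now have (47/881).
881 ≡ 1 (mod 4), so quadratic reciprocity gives (47/881) = (881/47). Reduce: 881 ≡ 35 (mod 47). Now have (35/47).
Both 35 ≡ 3 and 47 ≡ 3 (mod 4), so reciprocity gives (35/47) = -(47/35). Reduce: 47 ≡ 12 (mod 35). Now have -(12/35).
Factor out 2: 12 = 2^2·3. Since 35 ≡ 3 (mod 8), (2/35) = -1, and (2/35)^2 = +1. Now have -(3/35).
Both 3 ≡ 3 and 35 ≡ 3 (mod 4), so reciprocity gives (3/35) = -(35/3). Reduce: 35 ≡ 2 (mod 3). Now have (2/3).
Factor out 2: 2 = 2. Since 3 ≡ 3 (mod 8), (2/3) = -1. Now have -(1/3).
(1/3) = 1. Collecting the sign factors: -1.
(-1010/881) = -1, and 881 is prime, so -1010 is not a quadratic residue mod 881.

no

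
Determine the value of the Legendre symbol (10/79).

1

Factor out 2: 10 = 2·5. Since 79 ≡ 7 (mod 8), (2/79) = +1. Now have (5/79).
5 ≡ 1 (mod 4), so quadratic reciprocity gives (5/79) = (79/5). Reduce: 79 ≡ 4 (mod 5). Now have (4/5).
Factor out 2: 4 = 2^2. Since 5 ≡ 5 (mod 8), (2/5) = -1, and (2/5)^2 = +1. Now have (1/5).
(1/5) = 1. Collecting the sign factors: 1.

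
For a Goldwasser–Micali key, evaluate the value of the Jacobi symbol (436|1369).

(436|1369)
  = (109|1369)    [1369 ≡ 1 mod 8 ⇒ (2|1369)^2 = +1]
  = (1369|109)    [QR: 109 ≡ 1 mod 4, sign kept]
  = (61|109)    [1369 ≡ 61 mod 109]
  = (109|61)    [QR: 61 ≡ 1 mod 4, sign kept]
  = (48|61)    [109 ≡ 48 mod 61]
  = (3|61)    [61 ≡ 5 mod 8 ⇒ (2|61)^4 = +1]
  = (61|3)    [QR: 61 ≡ 1 mod 4, sign kept]
  = (1|3)    [61 ≡ 1 mod 3]
  = 1    [(1|3) = 1]

1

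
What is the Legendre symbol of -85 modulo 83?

1

(-85 / 83)
  = (81 / 83)    [-85 ≡ 81 mod 83]
  = (83 / 81)    [QR: 81 ≡ 1 mod 4, sign kept]
  = (2 / 81)    [83 ≡ 2 mod 81]
  = (1 / 81)    [81 ≡ 1 mod 8 ⇒ (2 / 81) = +1]
  = 1    [(1 / 81) = 1]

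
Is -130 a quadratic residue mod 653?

Pull out -1: (-130/653) = (-1/653)·(130/653). Since 653 ≡ 1 (mod 4), (-1/653) = +1. Now have (130/653).
Factor out 2: 130 = 2·65. Since 653 ≡ 5 (mod 8), (2/653) = -1. Now have -(65/653).
65 ≡ 1 (mod 4), so quadratic reciprocity gives (65/653) = (653/65). Reduce: 653 ≡ 3 (mod 65). Now have -(3/65).
65 ≡ 1 (mod 4), so quadratic reciprocity gives (3/65) = (65/3). Reduce: 65 ≡ 2 (mod 3). Now have -(2/3).
Factor out 2: 2 = 2. Since 3 ≡ 3 (mod 8), (2/3) = -1. Now have (1/3).
(1/3) = 1. Collecting the sign factors: 1.
(-130/653) = 1, and 653 is prime, so -130 is a quadratic residue mod 653.

yes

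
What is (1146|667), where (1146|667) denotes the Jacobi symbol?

(1146|667)
  = (479|667)    [1146 ≡ 479 mod 667]
  = -(667|479)    [QR: both ≡ 3 mod 4, sign flips]
  = -(188|479)    [667 ≡ 188 mod 479]
  = -(47|479)    [479 ≡ 7 mod 8 ⇒ (2|479)^2 = +1]
  = (479|47)    [QR: both ≡ 3 mod 4, sign flips]
  = (9|47)    [479 ≡ 9 mod 47]
  = (47|9)    [QR: 9 ≡ 1 mod 4, sign kept]
  = (2|9)    [47 ≡ 2 mod 9]
  = (1|9)    [9 ≡ 1 mod 8 ⇒ (2|9) = +1]
  = 1    [(1|9) = 1]

1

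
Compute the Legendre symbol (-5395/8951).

-1

(-5395/8951)
  = (3556/8951)    [-5395 ≡ 3556 mod 8951]
  = (889/8951)    [8951 ≡ 7 mod 8 ⇒ (2/8951)^2 = +1]
  = (8951/889)    [QR: 889 ≡ 1 mod 4, sign kept]
  = (61/889)    [8951 ≡ 61 mod 889]
  = (889/61)    [QR: 61 ≡ 1 mod 4, sign kept]
  = (35/61)    [889 ≡ 35 mod 61]
  = (61/35)    [QR: 61 ≡ 1 mod 4, sign kept]
  = (26/35)    [61 ≡ 26 mod 35]
  = -(13/35)    [35 ≡ 3 mod 8 ⇒ (2/35) = -1]
  = -(35/13)    [QR: 13 ≡ 1 mod 4, sign kept]
  = -(9/13)    [35 ≡ 9 mod 13]
  = -(13/9)    [QR: 9 ≡ 1 mod 4, sign kept]
  = -(4/9)    [13 ≡ 4 mod 9]
  = -(1/9)    [9 ≡ 1 mod 8 ⇒ (2/9)^2 = +1]
  = -1    [(1/9) = 1]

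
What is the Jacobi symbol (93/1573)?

93 ≡ 1 (mod 4), so quadratic reciprocity gives (93/1573) = (1573/93). Reduce: 1573 ≡ 85 (mod 93). Now have (85/93).
85 ≡ 1 (mod 4), so quadratic reciprocity gives (85/93) = (93/85). Reduce: 93 ≡ 8 (mod 85). Now have (8/85).
Factor out 2: 8 = 2^3. Since 85 ≡ 5 (mod 8), (2/85) = -1, and (2/85)^3 = -1. Now have -(1/85).
(1/85) = 1. Collecting the sign factors: -1.

-1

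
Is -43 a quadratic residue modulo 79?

(-43/79)
  = (36/79)    [-43 ≡ 36 mod 79]
  = (9/79)    [79 ≡ 7 mod 8 ⇒ (2/79)^2 = +1]
  = (79/9)    [QR: 9 ≡ 1 mod 4, sign kept]
  = (7/9)    [79 ≡ 7 mod 9]
  = (9/7)    [QR: 9 ≡ 1 mod 4, sign kept]
  = (2/7)    [9 ≡ 2 mod 7]
  = (1/7)    [7 ≡ 7 mod 8 ⇒ (2/7) = +1]
  = 1    [(1/7) = 1]
(-43/79) = 1, and 79 is prime, so -43 is a quadratic residue mod 79.

yes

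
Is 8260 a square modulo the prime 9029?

(8260/9029)
  = (2065/9029)    [9029 ≡ 5 mod 8 ⇒ (2/9029)^2 = +1]
  = (9029/2065)    [QR: 2065 ≡ 1 mod 4, sign kept]
  = (769/2065)    [9029 ≡ 769 mod 2065]
  = (2065/769)    [QR: 769 ≡ 1 mod 4, sign kept]
  = (527/769)    [2065 ≡ 527 mod 769]
  = (769/527)    [QR: 769 ≡ 1 mod 4, sign kept]
  = (242/527)    [769 ≡ 242 mod 527]
  = (121/527)    [527 ≡ 7 mod 8 ⇒ (2/527) = +1]
  = (527/121)    [QR: 121 ≡ 1 mod 4, sign kept]
  = (43/121)    [527 ≡ 43 mod 121]
  = (121/43)    [QR: 121 ≡ 1 mod 4, sign kept]
  = (35/43)    [121 ≡ 35 mod 43]
  = -(43/35)    [QR: both ≡ 3 mod 4, sign flips]
  = -(8/35)    [43 ≡ 8 mod 35]
  = (1/35)    [35 ≡ 3 mod 8 ⇒ (2/35)^3 = -1]
  = 1    [(1/35) = 1]
The Legendre symbol is 1, so x^2 ≡ 8260 (mod 9029) has solution.

yes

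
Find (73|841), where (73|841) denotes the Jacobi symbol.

1

73 ≡ 1 (mod 4), so quadratic reciprocity gives (73|841) = (841|73). Reduce: 841 ≡ 38 (mod 73). Now have (38|73).
Factor out 2: 38 = 2·19. Since 73 ≡ 1 (mod 8), (2|73) = +1. Now have (19|73).
73 ≡ 1 (mod 4), so quadratic reciprocity gives (19|73) = (73|19). Reduce: 73 ≡ 16 (mod 19). Now have (16|19).
Factor out 2: 16 = 2^4. Since 19 ≡ 3 (mod 8), (2|19) = -1, and (2|19)^4 = +1. Now have (1|19).
(1|19) = 1. Collecting the sign factors: 1.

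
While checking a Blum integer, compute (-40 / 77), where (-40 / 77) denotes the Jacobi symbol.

1

(-40 / 77)
  = (40 / 77)    [77 ≡ 1 mod 4 ⇒ (-1 / 77) = +1]
  = -(5 / 77)    [77 ≡ 5 mod 8 ⇒ (2 / 77)^3 = -1]
  = -(77 / 5)    [QR: 5 ≡ 1 mod 4, sign kept]
  = -(2 / 5)    [77 ≡ 2 mod 5]
  = (1 / 5)    [5 ≡ 5 mod 8 ⇒ (2 / 5) = -1]
  = 1    [(1 / 5) = 1]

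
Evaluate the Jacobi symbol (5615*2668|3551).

1

By multiplicativity, (5615·2668|3551) = (5615|3551)·(2668|3551).
First factor (5615|3551):
(5615|3551)
  = (2064|3551)    [5615 ≡ 2064 mod 3551]
  = (129|3551)    [3551 ≡ 7 mod 8 ⇒ (2|3551)^4 = +1]
  = (3551|129)    [QR: 129 ≡ 1 mod 4, sign kept]
  = (68|129)    [3551 ≡ 68 mod 129]
  = (17|129)    [129 ≡ 1 mod 8 ⇒ (2|129)^2 = +1]
  = (129|17)    [QR: 17 ≡ 1 mod 4, sign kept]
  = (10|17)    [129 ≡ 10 mod 17]
  = (5|17)    [17 ≡ 1 mod 8 ⇒ (2|17) = +1]
  = (17|5)    [QR: 5 ≡ 1 mod 4, sign kept]
  = (2|5)    [17 ≡ 2 mod 5]
  = -(1|5)    [5 ≡ 5 mod 8 ⇒ (2|5) = -1]
  = -1    [(1|5) = 1]
Second factor (2668|3551):
(2668|3551)
  = (667|3551)    [3551 ≡ 7 mod 8 ⇒ (2|3551)^2 = +1]
  = -(3551|667)    [QR: both ≡ 3 mod 4, sign flips]
  = -(216|667)    [3551 ≡ 216 mod 667]
  = (27|667)    [667 ≡ 3 mod 8 ⇒ (2|667)^3 = -1]
  = -(667|27)    [QR: both ≡ 3 mod 4, sign flips]
  = -(19|27)    [667 ≡ 19 mod 27]
  = (27|19)    [QR: both ≡ 3 mod 4, sign flips]
  = (8|19)    [27 ≡ 8 mod 19]
  = -(1|19)    [19 ≡ 3 mod 8 ⇒ (2|19)^3 = -1]
  = -1    [(1|19) = 1]
Product: (-1)·(-1) = 1.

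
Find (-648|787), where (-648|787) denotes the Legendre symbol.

(-648|787)
  = (139|787)    [-648 ≡ 139 mod 787]
  = -(787|139)    [QR: both ≡ 3 mod 4, sign flips]
  = -(92|139)    [787 ≡ 92 mod 139]
  = -(23|139)    [139 ≡ 3 mod 8 ⇒ (2|139)^2 = +1]
  = (139|23)    [QR: both ≡ 3 mod 4, sign flips]
  = (1|23)    [139 ≡ 1 mod 23]
  = 1    [(1|23) = 1]

1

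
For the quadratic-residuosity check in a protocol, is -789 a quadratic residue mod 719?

Reduce the numerator: -789 ≡ 649 (mod 719), so (-789/719) = (649/719).
649 ≡ 1 (mod 4), so quadratic reciprocity gives (649/719) = (719/649). Reduce: 719 ≡ 70 (mod 649). Now have (70/649).
Factor out 2: 70 = 2·35. Since 649 ≡ 1 (mod 8), (2/649) = +1. Now have (35/649).
649 ≡ 1 (mod 4), so quadratic reciprocity gives (35/649) = (649/35). Reduce: 649 ≡ 19 (mod 35). Now have (19/35).
Both 19 ≡ 3 and 35 ≡ 3 (mod 4), so reciprocity gives (19/35) = -(35/19). Reduce: 35 ≡ 16 (mod 19). Now have -(16/19).
Factor out 2: 16 = 2^4. Since 19 ≡ 3 (mod 8), (2/19) = -1, and (2/19)^4 = +1. Now have -(1/19).
(1/19) = 1. Collecting the sign factors: -1.
(-789/719) = -1, and 719 is prime, so -789 is not a quadratic residue mod 719.

no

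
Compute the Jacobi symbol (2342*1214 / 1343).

1

By multiplicativity, (2342·1214 / 1343) = (2342 / 1343)·(1214 / 1343).
First factor (2342 / 1343):
(2342 / 1343)
  = (999 / 1343)    [2342 ≡ 999 mod 1343]
  = -(1343 / 999)    [QR: both ≡ 3 mod 4, sign flips]
  = -(344 / 999)    [1343 ≡ 344 mod 999]
  = -(43 / 999)    [999 ≡ 7 mod 8 ⇒ (2 / 999)^3 = +1]
  = (999 / 43)    [QR: both ≡ 3 mod 4, sign flips]
  = (10 / 43)    [999 ≡ 10 mod 43]
  = -(5 / 43)    [43 ≡ 3 mod 8 ⇒ (2 / 43) = -1]
  = -(43 / 5)    [QR: 5 ≡ 1 mod 4, sign kept]
  = -(3 / 5)    [43 ≡ 3 mod 5]
  = -(5 / 3)    [QR: 5 ≡ 1 mod 4, sign kept]
  = -(2 / 3)    [5 ≡ 2 mod 3]
  = (1 / 3)    [3 ≡ 3 mod 8 ⇒ (2 / 3) = -1]
  = 1    [(1 / 3) = 1]
Second factor (1214 / 1343):
(1214 / 1343)
  = (607 / 1343)    [1343 ≡ 7 mod 8 ⇒ (2 / 1343) = +1]
  = -(1343 / 607)    [QR: both ≡ 3 mod 4, sign flips]
  = -(129 / 607)    [1343 ≡ 129 mod 607]
  = -(607 / 129)    [QR: 129 ≡ 1 mod 4, sign kept]
  = -(91 / 129)    [607 ≡ 91 mod 129]
  = -(129 / 91)    [QR: 129 ≡ 1 mod 4, sign kept]
  = -(38 / 91)    [129 ≡ 38 mod 91]
  = (19 / 91)    [91 ≡ 3 mod 8 ⇒ (2 / 91) = -1]
  = -(91 / 19)    [QR: both ≡ 3 mod 4, sign flips]
  = -(15 / 19)    [91 ≡ 15 mod 19]
  = (19 / 15)    [QR: both ≡ 3 mod 4, sign flips]
  = (4 / 15)    [19 ≡ 4 mod 15]
  = (1 / 15)    [15 ≡ 7 mod 8 ⇒ (2 / 15)^2 = +1]
  = 1    [(1 / 15) = 1]
Product: (1)·(1) = 1.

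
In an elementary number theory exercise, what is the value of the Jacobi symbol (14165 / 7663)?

(14165 / 7663)
  = (6502 / 7663)    [14165 ≡ 6502 mod 7663]
  = (3251 / 7663)    [7663 ≡ 7 mod 8 ⇒ (2 / 7663) = +1]
  = -(7663 / 3251)    [QR: both ≡ 3 mod 4, sign flips]
  = -(1161 / 3251)    [7663 ≡ 1161 mod 3251]
  = -(3251 / 1161)    [QR: 1161 ≡ 1 mod 4, sign kept]
  = -(929 / 1161)    [3251 ≡ 929 mod 1161]
  = -(1161 / 929)    [QR: 929 ≡ 1 mod 4, sign kept]
  = -(232 / 929)    [1161 ≡ 232 mod 929]
  = -(29 / 929)    [929 ≡ 1 mod 8 ⇒ (2 / 929)^3 = +1]
  = -(929 / 29)    [QR: 29 ≡ 1 mod 4, sign kept]
  = -(1 / 29)    [929 ≡ 1 mod 29]
  = -1    [(1 / 29) = 1]

-1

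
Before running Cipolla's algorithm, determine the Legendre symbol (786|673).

-1

Reduce the numerator: 786 ≡ 113 (mod 673), so (786|673) = (113|673).
113 ≡ 1 (mod 4), so quadratic reciprocity gives (113|673) = (673|113). Reduce: 673 ≡ 108 (mod 113). Now have (108|113).
Factor out 2: 108 = 2^2·27. Since 113 ≡ 1 (mod 8), (2|113) = +1, and (2|113)^2 = +1. Now have (27|113).
113 ≡ 1 (mod 4), so quadratic reciprocity gives (27|113) = (113|27). Reduce: 113 ≡ 5 (mod 27). Now have (5|27).
5 ≡ 1 (mod 4), so quadratic reciprocity gives (5|27) = (27|5). Reduce: 27 ≡ 2 (mod 5). Now have (2|5).
Factor out 2: 2 = 2. Since 5 ≡ 5 (mod 8), (2|5) = -1. Now have -(1|5).
(1|5) = 1. Collecting the sign factors: -1.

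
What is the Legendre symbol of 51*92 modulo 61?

By multiplicativity, (51·92|61) = (51|61)·(92|61).
First factor (51|61):
61 ≡ 1 (mod 4), so quadratic reciprocity gives (51|61) = (61|51). Reduce: 61 ≡ 10 (mod 51). Now have (10|51).
Factor out 2: 10 = 2·5. Since 51 ≡ 3 (mod 8), (2|51) = -1. Now have -(5|51).
5 ≡ 1 (mod 4), so quadratic reciprocity gives (5|51) = (51|5). Reduce: 51 ≡ 1 (mod 5). Now have -(1|5).
(1|5) = 1. Collecting the sign factors: -1.
Second factor (92|61):
Reduce the numerator: 92 ≡ 31 (mod 61), so (92|61) = (31|61).
61 ≡ 1 (mod 4), so quadratic reciprocity gives (31|61) = (61|31). Reduce: 61 ≡ 30 (mod 31). Now have (30|31).
Factor out 2: 30 = 2·15. Since 31 ≡ 7 (mod 8), (2|31) = +1. Now have (15|31).
Both 15 ≡ 3 and 31 ≡ 3 (mod 4), so reciprocity gives (15|31) = -(31|15). Reduce: 31 ≡ 1 (mod 15). Now have -(1|15).
(1|15) = 1. Collecting the sign factors: -1.
Product: (-1)·(-1) = 1.

1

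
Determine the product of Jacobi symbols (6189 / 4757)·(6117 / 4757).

By multiplicativity, (6189·6117 / 4757) = (6189 / 4757)·(6117 / 4757).
First factor (6189 / 4757):
(6189 / 4757)
  = (1432 / 4757)    [6189 ≡ 1432 mod 4757]
  = -(179 / 4757)    [4757 ≡ 5 mod 8 ⇒ (2 / 4757)^3 = -1]
  = -(4757 / 179)    [QR: 4757 ≡ 1 mod 4, sign kept]
  = -(103 / 179)    [4757 ≡ 103 mod 179]
  = (179 / 103)    [QR: both ≡ 3 mod 4, sign flips]
  = (76 / 103)    [179 ≡ 76 mod 103]
  = (19 / 103)    [103 ≡ 7 mod 8 ⇒ (2 / 103)^2 = +1]
  = -(103 / 19)    [QR: both ≡ 3 mod 4, sign flips]
  = -(8 / 19)    [103 ≡ 8 mod 19]
  = (1 / 19)    [19 ≡ 3 mod 8 ⇒ (2 / 19)^3 = -1]
  = 1    [(1 / 19) = 1]
Second factor (6117 / 4757):
(6117 / 4757)
  = (1360 / 4757)    [6117 ≡ 1360 mod 4757]
  = (85 / 4757)    [4757 ≡ 5 mod 8 ⇒ (2 / 4757)^4 = +1]
  = (4757 / 85)    [QR: 85 ≡ 1 mod 4, sign kept]
  = (82 / 85)    [4757 ≡ 82 mod 85]
  = -(41 / 85)    [85 ≡ 5 mod 8 ⇒ (2 / 85) = -1]
  = -(85 / 41)    [QR: 41 ≡ 1 mod 4, sign kept]
  = -(3 / 41)    [85 ≡ 3 mod 41]
  = -(41 / 3)    [QR: 41 ≡ 1 mod 4, sign kept]
  = -(2 / 3)    [41 ≡ 2 mod 3]
  = (1 / 3)    [3 ≡ 3 mod 8 ⇒ (2 / 3) = -1]
  = 1    [(1 / 3) = 1]
Product: (1)·(1) = 1.

1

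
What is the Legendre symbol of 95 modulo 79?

1

Reduce the numerator: 95 ≡ 16 (mod 79), so (95/79) = (16/79).
Factor out 2: 16 = 2^4. Since 79 ≡ 7 (mod 8), (2/79) = +1, and (2/79)^4 = +1. Now have (1/79).
(1/79) = 1. Collecting the sign factors: 1.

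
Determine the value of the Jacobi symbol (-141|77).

1

Reduce the numerator: -141 ≡ 13 (mod 77), so (-141|77) = (13|77).
13 ≡ 1 (mod 4), so quadratic reciprocity gives (13|77) = (77|13). Reduce: 77 ≡ 12 (mod 13). Now have (12|13).
Factor out 2: 12 = 2^2·3. Since 13 ≡ 5 (mod 8), (2|13) = -1, and (2|13)^2 = +1. Now have (3|13).
13 ≡ 1 (mod 4), so quadratic reciprocity gives (3|13) = (13|3). Reduce: 13 ≡ 1 (mod 3). Now have (1|3).
(1|3) = 1. Collecting the sign factors: 1.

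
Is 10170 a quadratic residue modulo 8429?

Reduce the numerator: 10170 ≡ 1741 (mod 8429), so (10170|8429) = (1741|8429).
1741 ≡ 1 (mod 4), so quadratic reciprocity gives (1741|8429) = (8429|1741). Reduce: 8429 ≡ 1465 (mod 1741). Now have (1465|1741).
1465 ≡ 1 (mod 4), so quadratic reciprocity gives (1465|1741) = (1741|1465). Reduce: 1741 ≡ 276 (mod 1465). Now have (276|1465).
Factor out 2: 276 = 2^2·69. Since 1465 ≡ 1 (mod 8), (2|1465) = +1, and (2|1465)^2 = +1. Now have (69|1465).
69 ≡ 1 (mod 4), so quadratic reciprocity gives (69|1465) = (1465|69). Reduce: 1465 ≡ 16 (mod 69). Now have (16|69).
Factor out 2: 16 = 2^4. Since 69 ≡ 5 (mod 8), (2|69) = -1, and (2|69)^4 = +1. Now have (1|69).
(1|69) = 1. Collecting the sign factors: 1.
The Legendre symbol is 1, so x^2 ≡ 10170 (mod 8429) has solution.

yes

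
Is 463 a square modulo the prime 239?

Reduce the numerator: 463 ≡ 224 (mod 239), so (463/239) = (224/239).
Factor out 2: 224 = 2^5·7. Since 239 ≡ 7 (mod 8), (2/239) = +1, and (2/239)^5 = +1. Now have (7/239).
Both 7 ≡ 3 and 239 ≡ 3 (mod 4), so reciprocity gives (7/239) = -(239/7). Reduce: 239 ≡ 1 (mod 7). Now have -(1/7).
(1/7) = 1. Collecting the sign factors: -1.
The Legendre symbol is -1, so x^2 ≡ 463 (mod 239) has no solution.

no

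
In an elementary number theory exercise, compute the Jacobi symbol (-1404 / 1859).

0

(-1404 / 1859)
  = (455 / 1859)    [-1404 ≡ 455 mod 1859]
  = -(1859 / 455)    [QR: both ≡ 3 mod 4, sign flips]
  = -(39 / 455)    [1859 ≡ 39 mod 455]
  = (455 / 39)    [QR: both ≡ 3 mod 4, sign flips]
  = (26 / 39)    [455 ≡ 26 mod 39]
  = (13 / 39)    [39 ≡ 7 mod 8 ⇒ (2 / 39) = +1]
  = (39 / 13)    [QR: 13 ≡ 1 mod 4, sign kept]
  = (0 / 13)    [39 ≡ 0 mod 13]
  = 0    [numerator 0, gcd > 1]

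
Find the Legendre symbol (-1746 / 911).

1

Reduce the numerator: -1746 ≡ 76 (mod 911), so (-1746 / 911) = (76 / 911).
Factor out 2: 76 = 2^2·19. Since 911 ≡ 7 (mod 8), (2 / 911) = +1, and (2 / 911)^2 = +1. Now have (19 / 911).
Both 19 ≡ 3 and 911 ≡ 3 (mod 4), so reciprocity gives (19 / 911) = -(911 / 19). Reduce: 911 ≡ 18 (mod 19). Now have -(18 / 19).
Factor out 2: 18 = 2·9. Since 19 ≡ 3 (mod 8), (2 / 19) = -1. Now have (9 / 19).
9 ≡ 1 (mod 4), so quadratic reciprocity gives (9 / 19) = (19 / 9). Reduce: 19 ≡ 1 (mod 9). Now have (1 / 9).
(1 / 9) = 1. Collecting the sign factors: 1.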